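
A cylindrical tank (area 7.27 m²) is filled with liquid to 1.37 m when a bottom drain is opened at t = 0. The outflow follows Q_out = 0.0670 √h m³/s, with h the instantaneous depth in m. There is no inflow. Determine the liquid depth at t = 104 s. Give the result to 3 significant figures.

Volume balance on the tank: A dh/dt = −0.0670 √h.
Separate and integrate: 2(√h − √h₀) = −(0.0670/A) t.
√h = √1.37 − 0.0670·104/(2·7.27) = 1.1705 − 0.47923 = 0.69124.
h = 0.69124² = 0.47781 m.

0.478 m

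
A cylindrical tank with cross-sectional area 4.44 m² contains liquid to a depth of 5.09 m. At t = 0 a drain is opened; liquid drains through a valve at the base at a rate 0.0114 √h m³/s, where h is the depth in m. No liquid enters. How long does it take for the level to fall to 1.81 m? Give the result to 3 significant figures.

Accumulation of liquid (constant cross-section A): A dh/dt = −0.0114 √h.
This is separable: 2 d(√h)/dt = −0.0114/A, so √h = √h₀ − (0.0114/(2A)) t.
t = 2A(√h₀ − √h)/0.0114 = 2·4.44·(√5.09 − √1.81)/0.0114
  = 8.8800 × (2.2561 − 1.3454) / 0.0114 = 709.42 s.

709 s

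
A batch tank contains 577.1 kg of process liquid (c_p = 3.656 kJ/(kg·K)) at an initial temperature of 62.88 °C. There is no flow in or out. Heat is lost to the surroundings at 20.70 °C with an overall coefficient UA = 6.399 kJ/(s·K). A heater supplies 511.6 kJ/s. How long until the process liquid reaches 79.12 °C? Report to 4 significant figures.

Heat balance on the well-mixed liquid: M c_p dT/dt = −UA(T − T_amb) + Q̇.
τ = M c_p/UA = 329.720 s; T_ss = T_amb + Q̇/UA = 20.70 + 511.6/6.399 = 100.650 °C.
T(t) = T_ss + (T₀ − T_ss)e^(−t/τ); set T = 79.12:
t = −τ ln[(T − T_ss)/(T₀ − T_ss)] = −329.720 · ln(0.570029) = 185.325 s.

185.3 s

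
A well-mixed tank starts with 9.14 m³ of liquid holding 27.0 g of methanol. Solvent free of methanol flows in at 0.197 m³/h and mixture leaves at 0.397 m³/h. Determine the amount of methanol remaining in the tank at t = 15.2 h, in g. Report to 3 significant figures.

Let m(t) be the amount of methanol. Volume: V(t) = V₀ + (Q_in − Q_out) t = 9.14 − 0.20000 t; V(15.2) = 6.1000 m³.
Species balance (pure solvent in): dm/dt = −Q_out · m/V(t).
Separate: dm/m = −Q_out dt/V(t) ⇒ ln(m/m₀) = −(Q_out/(Q_in−Q_out)) ln(V/V₀).
m = m₀ (V₀/V)^(Q_out/(Q_in−Q_out)) = 27.0 × (9.14/6.1000)^(-1.9850) = 12.099 g.

12.1 g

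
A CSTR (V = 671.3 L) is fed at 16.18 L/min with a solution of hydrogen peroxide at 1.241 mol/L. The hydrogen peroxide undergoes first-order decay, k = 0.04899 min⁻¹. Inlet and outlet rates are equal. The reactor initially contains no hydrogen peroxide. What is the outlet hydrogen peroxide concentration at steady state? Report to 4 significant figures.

Accumulation = in − out − consumed: V dC/dt = Q C_in − Q C − k V C.
Steady state (dC/dt = 0): C_ss = Q C_in/(Q + kV) = C_in/(1 + kV/Q).
C_ss = 16.18·1.241/(16.18 + 0.04899·671.3) = 20.0794/49.0670 = 0.409224 mol/L.

0.4092 mol/L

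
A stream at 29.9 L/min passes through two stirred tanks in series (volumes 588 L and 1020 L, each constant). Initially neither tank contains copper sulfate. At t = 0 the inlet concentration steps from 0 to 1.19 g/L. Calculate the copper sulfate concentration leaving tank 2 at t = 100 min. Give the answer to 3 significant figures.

1.05 g/L

Species balance on tank i: dCᵢ/dt = (Cᵢ₋₁ − Cᵢ)/τᵢ with τᵢ = Vᵢ/Q.
τ₁ = 588/29.9 = 19.666 min; τ₂ = 1020/29.9 = 34.114 min.
Solving the cascade with C₁(0)=C₂(0)=0 gives C₂(t) = C_in[1 − (τ₁ e^(−t/τ₁) − τ₂ e^(−t/τ₂))/(τ₁ − τ₂)].
At t = 100: e^(−t/τ₁) = 0.0061887, e^(−t/τ₂) = 0.053324.
C₂ = 1.19·[1 − (19.666·0.0061887 − 34.114·0.053324)/(-14.448)] = 1.19·0.88252 = 1.0502 g/L.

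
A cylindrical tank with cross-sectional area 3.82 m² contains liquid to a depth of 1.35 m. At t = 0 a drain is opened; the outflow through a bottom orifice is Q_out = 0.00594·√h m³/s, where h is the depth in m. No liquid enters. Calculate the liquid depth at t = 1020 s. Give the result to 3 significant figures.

0.136 m

Mass balance (ρ constant): A dh/dt = −0.00594 √h.
∫ h^(−1/2) dh = −(0.00594/A) ∫ dt, giving 2√h = 2√h₀ − (0.00594/A) t.
√h = √1.35 − 0.00594·1020/(2·3.82) = 1.1619 − 0.79304 = 0.36886.
h = 0.36886² = 0.13606 m.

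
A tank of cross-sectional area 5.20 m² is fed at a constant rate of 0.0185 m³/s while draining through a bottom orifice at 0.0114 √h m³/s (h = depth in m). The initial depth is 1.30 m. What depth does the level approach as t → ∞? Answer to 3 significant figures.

2.63 m

A dh/dt = Q_in − 0.0114 √h. Steady state requires inflow = outflow:
Q_in = 0.0114 √h_ss ⇒ √h_ss = 0.0185/0.0114 = 1.6228.
h_ss = 1.6228² = 2.6335 m. (Since h₀ = 1.30 m < h_ss, the level will rise toward this value.)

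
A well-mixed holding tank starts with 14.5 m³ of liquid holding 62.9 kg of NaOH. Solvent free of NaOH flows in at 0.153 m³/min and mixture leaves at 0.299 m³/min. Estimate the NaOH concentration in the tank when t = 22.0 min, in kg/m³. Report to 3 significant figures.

Total volume: dV/dt = Q_in − Q_out = -0.14600 m³/min, so V(t) = 14.5 − 0.14600 t and V(22.0) = 11.288 m³.
Species balance (pure solvent in): dm/dt = −Q_out · m/V(t).
Separate: dm/m = −Q_out dt/V(t) ⇒ ln(m/m₀) = −(Q_out/(Q_in−Q_out)) ln(V/V₀).
m = m₀ (V₀/V)^(Q_out/(Q_in−Q_out)) = 62.9 × (14.5/11.288)^(-2.0479) = 37.665 kg.
C = m/V = 37.665/11.288 = 3.3367 kg/m³.

3.34 kg/m³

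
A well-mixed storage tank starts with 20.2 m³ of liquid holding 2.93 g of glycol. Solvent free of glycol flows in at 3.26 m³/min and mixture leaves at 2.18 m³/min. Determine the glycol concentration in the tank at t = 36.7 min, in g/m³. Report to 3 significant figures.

0.00547 g/m³

Let m(t) be the amount of glycol. Volume: V(t) = V₀ + (Q_in − Q_out) t = 20.2 + 1.0800 t; V(36.7) = 59.836 m³.
Solute balance: dm/dt = 0 − Q_out C = −Q_out m/V(t).
dm/m = −Q_out dt/(V₀ + 1.0800 t); integrating gives ln(m/m₀) = −(Q_out/(Q_in−Q_out)) ln(V/V₀).
m = m₀ (V₀/V)^(Q_out/(Q_in−Q_out)) = 2.93 × (20.2/59.836)^(2.0185) = 0.32727 g.
C = m/V = 0.32727/59.836 = 0.0054695 g/m³.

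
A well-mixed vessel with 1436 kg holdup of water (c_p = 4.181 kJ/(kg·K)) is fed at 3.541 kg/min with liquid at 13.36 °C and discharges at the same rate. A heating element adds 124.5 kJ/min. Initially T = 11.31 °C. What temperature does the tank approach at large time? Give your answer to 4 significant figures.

21.77 °C

Heat balance on the well-mixed liquid: M c_p dT/dt = ṁ c_p (T_in − T) + 124.5.
At steady state dT/dt = 0 ⇒ T_ss = T_in + Q̇/(ṁ c_p) = 13.36 + 124.5/(3.541·4.181) = 21.7694 °C.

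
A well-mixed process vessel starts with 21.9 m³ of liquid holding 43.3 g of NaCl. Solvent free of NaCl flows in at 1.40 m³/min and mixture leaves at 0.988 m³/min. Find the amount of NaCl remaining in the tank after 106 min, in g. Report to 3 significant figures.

3.12 g

Let m(t) be the amount of NaCl. Volume: V(t) = V₀ + (Q_in − Q_out) t = 21.9 + 0.41200 t; V(106) = 65.572 m³.
Solute balance: dm/dt = 0 − Q_out C = −Q_out m/V(t).
dm/m = −Q_out dt/(V₀ + 0.41200 t); integrating gives ln(m/m₀) = −(Q_out/(Q_in−Q_out)) ln(V/V₀).
m = m₀ (V₀/V)^(Q_out/(Q_in−Q_out)) = 43.3 × (21.9/65.572)^(2.3981) = 3.1214 g.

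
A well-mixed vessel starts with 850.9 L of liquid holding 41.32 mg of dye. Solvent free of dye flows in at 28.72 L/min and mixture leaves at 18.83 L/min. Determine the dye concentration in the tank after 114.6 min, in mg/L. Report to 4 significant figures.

Total volume: dV/dt = Q_in − Q_out = 9.89000 L/min, so V(t) = 850.9 + 9.89000 t and V(114.6) = 1984.29 L.
No dye enters, so dm/dt = −Q_out · (m/V).
Separate: dm/m = −Q_out dt/V(t) ⇒ ln(m/m₀) = −(Q_out/(Q_in−Q_out)) ln(V/V₀).
m = m₀ (V₀/V)^(Q_out/(Q_in−Q_out)) = 41.32 × (850.9/1984.29)^(1.90394) = 8.24191 mg.
C = m/V = 8.24191/1984.29 = 0.00415357 mg/L.

0.004154 mg/L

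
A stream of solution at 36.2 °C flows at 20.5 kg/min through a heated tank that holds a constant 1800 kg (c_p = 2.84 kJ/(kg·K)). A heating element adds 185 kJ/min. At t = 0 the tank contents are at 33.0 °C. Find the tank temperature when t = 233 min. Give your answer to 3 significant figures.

Heat balance on the well-mixed liquid: M c_p dT/dt = ṁ c_p (T_in − T) + 185.
τ = M/ṁ = 87.805 min; T_ss = T_in + Q̇/(ṁ c_p) = 36.2 + 185/(20.5·2.84) = 39.378 °C.
Solution: T(t) = T_ss + (T₀ − T_ss) e^(−t/τ).
T(233) = 39.378 + (-6.3776)·e^(−233/87.805) = 39.378 + (-6.3776)·0.070397 = 38.929 °C.

38.9 °C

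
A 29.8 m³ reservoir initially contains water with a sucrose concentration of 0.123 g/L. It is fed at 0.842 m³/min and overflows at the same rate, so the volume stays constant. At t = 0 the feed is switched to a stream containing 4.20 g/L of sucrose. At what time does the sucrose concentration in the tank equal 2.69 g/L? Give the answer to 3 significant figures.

Transient balance on the dissolved component: V dC/dt = Q(C_in − C), so τ = V/Q = 35.392 min.
C(t) = C_in + (C₀ − C_in) e^(−t/τ). Set C = 2.69 and solve for t:
e^(−t/τ) = (C − C_in)/(C₀ − C_in) = (2.69 − 4.20)/(0.123 − 4.20) = 0.37037
t = −τ ln(…) = 35.392 × 0.99325 = 35.153 min.

35.2 min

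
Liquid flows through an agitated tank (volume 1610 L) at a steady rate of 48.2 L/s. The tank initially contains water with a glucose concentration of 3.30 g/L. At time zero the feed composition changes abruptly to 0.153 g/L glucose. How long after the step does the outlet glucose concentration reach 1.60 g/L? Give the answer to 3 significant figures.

26.0 s

Species balance on the tank: V dC/dt = Q(C_in − C), so τ = V/Q = 33.402 s.
C(t) = C_in + (C₀ − C_in) e^(−t/τ). Set C = 1.60 and solve for t:
e^(−t/τ) = (C − C_in)/(C₀ − C_in) = (1.60 − 0.153)/(3.30 − 0.153) = 0.45980
t = −τ ln(…) = 33.402 × 0.77696 = 25.952 s.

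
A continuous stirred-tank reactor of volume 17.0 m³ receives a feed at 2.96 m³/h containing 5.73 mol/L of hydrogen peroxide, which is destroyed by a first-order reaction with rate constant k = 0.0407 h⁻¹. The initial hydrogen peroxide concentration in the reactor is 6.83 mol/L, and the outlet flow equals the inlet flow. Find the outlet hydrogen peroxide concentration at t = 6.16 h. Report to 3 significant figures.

Accumulation = in − out − consumed: V dC/dt = Q C_in − Q C − k V C.
dC/dt = (Q/V) C_in − (Q/V + k) C; effective rate a = Q/V + k = 0.17412 + 0.0407 = 0.21482 h⁻¹.
C_ss = Q C_in/(Q + kV) = 4.6444 mol/L; C(t) = C_ss + (C₀ − C_ss) e^(−a t).
C(6.16) = 4.6444 + (2.1856)·e^(−0.21482·6.16) = 4.6444 + (2.1856)·0.26626 = 5.2263 mol/L.

5.23 mol/L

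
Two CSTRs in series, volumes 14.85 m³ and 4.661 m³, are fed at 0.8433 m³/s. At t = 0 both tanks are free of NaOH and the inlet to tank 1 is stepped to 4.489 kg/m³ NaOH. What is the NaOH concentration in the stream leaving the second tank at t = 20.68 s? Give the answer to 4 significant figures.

Time constants: τᵢ = Vᵢ/Q for each well-mixed tank.
τ₁ = 14.85/0.8433 = 17.6094 s; τ₂ = 4.661/0.8433 = 5.52710 s.
Tank 1: C₁ = C_in(1 − e^(−t/τ₁)). Tank 2 (τ₁ ≠ τ₂): C₂ = C_in[1 − (τ₁ e^(−t/τ₁) − τ₂ e^(−t/τ₂))/(τ₁ − τ₂)].
At t = 20.68: e^(−t/τ₁) = 0.309013, e^(−t/τ₂) = 0.0237169.
C₂ = 4.489·[1 − (17.6094·0.309013 − 5.52710·0.0237169)/(12.0823)] = 4.489·0.560478 = 2.51598 kg/m³.

2.516 kg/m³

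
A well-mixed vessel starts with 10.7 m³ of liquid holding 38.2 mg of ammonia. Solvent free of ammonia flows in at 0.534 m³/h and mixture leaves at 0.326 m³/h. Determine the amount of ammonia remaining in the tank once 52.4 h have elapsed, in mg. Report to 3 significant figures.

12.7 mg

Let m(t) be the amount of ammonia. Volume: V(t) = V₀ + (Q_in − Q_out) t = 10.7 + 0.20800 t; V(52.4) = 21.599 m³.
Solute balance: dm/dt = 0 − Q_out C = −Q_out m/V(t).
dm/m = −Q_out dt/(V₀ + 0.20800 t); integrating gives ln(m/m₀) = −(Q_out/(Q_in−Q_out)) ln(V/V₀).
m = m₀ (V₀/V)^(Q_out/(Q_in−Q_out)) = 38.2 × (10.7/21.599)^(1.5673) = 12.704 mg.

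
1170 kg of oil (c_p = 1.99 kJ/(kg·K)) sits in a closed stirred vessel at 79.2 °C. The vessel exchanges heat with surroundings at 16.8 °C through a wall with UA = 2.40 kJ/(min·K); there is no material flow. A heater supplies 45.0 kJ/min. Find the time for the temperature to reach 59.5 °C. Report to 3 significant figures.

582 min

Heat balance on the well-mixed liquid: M c_p dT/dt = −UA(T − T_amb) + Q̇.
τ = M c_p/UA = 970.13 min; T_ss = T_amb + Q̇/UA = 16.8 + 45.0/2.40 = 35.550 °C.
T(t) = T_ss + (T₀ − T_ss)e^(−t/τ); set T = 59.5:
t = −τ ln[(T − T_ss)/(T₀ − T_ss)] = −970.13 · ln(0.54868) = 582.30 min.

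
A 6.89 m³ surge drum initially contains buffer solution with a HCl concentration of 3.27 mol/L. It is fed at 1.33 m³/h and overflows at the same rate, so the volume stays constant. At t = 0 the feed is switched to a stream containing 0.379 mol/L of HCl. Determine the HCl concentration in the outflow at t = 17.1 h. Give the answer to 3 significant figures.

Species balance on the tank: V dC/dt = Q(C_in − C).
Time constant τ = V/Q = 6.89/1.33 = 5.1805 h.
C approaches C_in exponentially: C(t) = C_in + (C₀ − C_in) e^(−t/τ).
C(17.1) = 0.379 + (3.27 − 0.379)·e^(−17.1/5.1805) = 0.379 + (2.8910)·0.036851 = 0.48554 mol/L.

0.486 mol/L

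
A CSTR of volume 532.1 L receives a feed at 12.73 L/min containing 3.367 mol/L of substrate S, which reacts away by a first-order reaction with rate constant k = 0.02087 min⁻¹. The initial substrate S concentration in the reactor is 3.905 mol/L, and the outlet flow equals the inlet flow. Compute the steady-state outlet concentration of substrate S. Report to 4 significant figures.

Species balance: V dC/dt = Q C_in − Q C − k V C.
Steady state (dC/dt = 0): C_ss = Q C_in/(Q + kV) = C_in/(1 + kV/Q).
C_ss = 12.73·3.367/(12.73 + 0.02087·532.1) = 42.8619/23.8349 = 1.79828 mol/L.

1.798 mol/L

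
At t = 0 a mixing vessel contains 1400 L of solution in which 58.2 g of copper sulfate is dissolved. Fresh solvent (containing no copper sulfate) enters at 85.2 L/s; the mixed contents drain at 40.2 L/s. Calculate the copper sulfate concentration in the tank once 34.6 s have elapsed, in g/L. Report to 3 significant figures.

Total volume: dV/dt = Q_in − Q_out = 45.000 L/s, so V(t) = 1400 + 45.000 t and V(34.6) = 2957.0 L.
Solute balance: dm/dt = 0 − Q_out C = −Q_out m/V(t).
dm/m = −Q_out dt/(V₀ + 45.000 t); integrating gives ln(m/m₀) = −(Q_out/(Q_in−Q_out)) ln(V/V₀).
m = m₀ (V₀/V)^(Q_out/(Q_in−Q_out)) = 58.2 × (1400/2957.0)^(0.89333) = 29.843 g.
C = m/V = 29.843/2957.0 = 0.010092 g/L.

0.0101 g/L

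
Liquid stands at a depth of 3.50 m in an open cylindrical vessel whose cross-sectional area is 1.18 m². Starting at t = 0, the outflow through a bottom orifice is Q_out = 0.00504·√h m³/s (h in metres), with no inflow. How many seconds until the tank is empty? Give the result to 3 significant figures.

A dh/dt = −Q_out = −0.00504 √h.
This is separable: 2 d(√h)/dt = −0.00504/A, so √h = √h₀ − (0.00504/(2A)) t.
Tank is empty when √h = 0: t_empty = 2A√h₀/0.00504.
t_empty = 2·1.18·√3.50/0.00504 = 2.3600·1.8708/0.00504 = 876.02 s.

876 s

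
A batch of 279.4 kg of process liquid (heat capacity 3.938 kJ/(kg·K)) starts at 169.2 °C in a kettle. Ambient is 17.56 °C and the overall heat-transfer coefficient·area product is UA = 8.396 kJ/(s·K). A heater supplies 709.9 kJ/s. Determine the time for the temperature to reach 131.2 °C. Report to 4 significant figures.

109.5 s

Lumped-capacitance energy balance: M c_p dT/dt = UA(T_amb − T) + Q̇.
τ = M c_p/UA = 131.048 s; T_ss = T_amb + Q̇/UA = 17.56 + 709.9/8.396 = 102.112 °C.
T(t) = T_ss + (T₀ − T_ss)e^(−t/τ); set T = 131.2:
t = −τ ln[(T − T_ss)/(T₀ − T_ss)] = −131.048 · ln(0.433578) = 109.514 s.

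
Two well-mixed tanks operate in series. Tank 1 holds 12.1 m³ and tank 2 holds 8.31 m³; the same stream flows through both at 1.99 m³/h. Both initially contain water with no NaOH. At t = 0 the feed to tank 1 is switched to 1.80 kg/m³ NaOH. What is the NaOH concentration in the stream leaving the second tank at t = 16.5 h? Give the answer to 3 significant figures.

1.49 kg/m³

Time constants: τᵢ = Vᵢ/Q for each well-mixed tank.
τ₁ = 12.1/1.99 = 6.0804 h; τ₂ = 8.31/1.99 = 4.1759 h.
Tank 1: C₁ = C_in(1 − e^(−t/τ₁)). Tank 2 (τ₁ ≠ τ₂): C₂ = C_in[1 − (τ₁ e^(−t/τ₁) − τ₂ e^(−t/τ₂))/(τ₁ − τ₂)].
At t = 16.5: e^(−t/τ₁) = 0.066295, e^(−t/τ₂) = 0.019230.
C₂ = 1.80·[1 − (6.0804·0.066295 − 4.1759·0.019230)/(1.9045)] = 1.80·0.83051 = 1.4949 kg/m³.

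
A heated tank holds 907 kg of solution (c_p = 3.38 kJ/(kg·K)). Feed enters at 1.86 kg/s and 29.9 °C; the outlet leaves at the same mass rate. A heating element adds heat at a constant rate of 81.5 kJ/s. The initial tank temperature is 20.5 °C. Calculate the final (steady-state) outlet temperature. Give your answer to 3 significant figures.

42.9 °C

M c_p dT/dt = ṁ c_p (T_in − T) + Q̇.
At steady state dT/dt = 0 ⇒ T_ss = T_in + Q̇/(ṁ c_p) = 29.9 + 81.5/(1.86·3.38) = 42.864 °C.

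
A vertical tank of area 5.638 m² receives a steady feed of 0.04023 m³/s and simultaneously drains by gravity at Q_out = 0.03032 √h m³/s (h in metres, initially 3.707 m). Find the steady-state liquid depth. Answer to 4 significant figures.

A dh/dt = Q_in − 0.03032 √h. Steady state requires inflow = outflow:
Q_in = 0.03032 √h_ss ⇒ √h_ss = 0.04023/0.03032 = 1.32685.
h_ss = 1.32685² = 1.76052 m. (Since h₀ = 3.707 m > h_ss, the level will fall toward this value.)

1.761 m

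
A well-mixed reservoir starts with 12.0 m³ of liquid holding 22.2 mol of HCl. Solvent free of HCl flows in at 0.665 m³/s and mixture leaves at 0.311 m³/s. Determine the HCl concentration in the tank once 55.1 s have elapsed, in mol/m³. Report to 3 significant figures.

Total volume: dV/dt = Q_in − Q_out = 0.35400 m³/s, so V(t) = 12.0 + 0.35400 t and V(55.1) = 31.505 m³.
Species balance (pure solvent in): dm/dt = −Q_out · m/V(t).
dm/m = −Q_out dt/(V₀ + 0.35400 t); integrating gives ln(m/m₀) = −(Q_out/(Q_in−Q_out)) ln(V/V₀).
m = m₀ (V₀/V)^(Q_out/(Q_in−Q_out)) = 22.2 × (12.0/31.505)^(0.87853) = 9.5076 mol.
C = m/V = 9.5076/31.505 = 0.30178 mol/m³.

0.302 mol/m³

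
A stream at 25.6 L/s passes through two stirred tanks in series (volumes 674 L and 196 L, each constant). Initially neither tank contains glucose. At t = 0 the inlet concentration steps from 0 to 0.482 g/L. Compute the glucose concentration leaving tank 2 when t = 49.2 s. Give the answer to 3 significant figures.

0.377 g/L

Each tank obeys Vᵢ dCᵢ/dt = Q(Cᵢ₋₁ − Cᵢ), so τᵢ = Vᵢ/Q.
τ₁ = 674/25.6 = 26.328 s; τ₂ = 196/25.6 = 7.6562 s.
Tank 1: C₁ = C_in(1 − e^(−t/τ₁)). Tank 2 (τ₁ ≠ τ₂): C₂ = C_in[1 − (τ₁ e^(−t/τ₁) − τ₂ e^(−t/τ₂))/(τ₁ − τ₂)].
At t = 49.2: e^(−t/τ₁) = 0.15432, e^(−t/τ₂) = 0.0016187.
C₂ = 0.482·[1 − (26.328·0.15432 − 7.6562·0.0016187)/(18.672)] = 0.482·0.78307 = 0.37744 g/L.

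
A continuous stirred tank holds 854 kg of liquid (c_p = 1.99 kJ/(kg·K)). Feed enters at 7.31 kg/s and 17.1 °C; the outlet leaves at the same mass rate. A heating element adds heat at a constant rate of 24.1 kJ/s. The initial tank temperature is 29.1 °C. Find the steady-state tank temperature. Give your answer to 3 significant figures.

18.8 °C

M c_p dT/dt = ṁ c_p (T_in − T) + Q̇.
At steady state dT/dt = 0 ⇒ T_ss = T_in + Q̇/(ṁ c_p) = 17.1 + 24.1/(7.31·1.99) = 18.757 °C.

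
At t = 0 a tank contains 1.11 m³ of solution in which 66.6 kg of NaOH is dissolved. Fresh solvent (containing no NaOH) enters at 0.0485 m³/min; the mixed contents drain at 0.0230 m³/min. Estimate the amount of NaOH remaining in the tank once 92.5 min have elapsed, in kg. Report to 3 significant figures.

23.8 kg

Total volume: dV/dt = Q_in − Q_out = 0.025500 m³/min, so V(t) = 1.11 + 0.025500 t and V(92.5) = 3.4688 m³.
Species balance (pure solvent in): dm/dt = −Q_out · m/V(t).
Separate: dm/m = −Q_out dt/V(t) ⇒ ln(m/m₀) = −(Q_out/(Q_in−Q_out)) ln(V/V₀).
m = m₀ (V₀/V)^(Q_out/(Q_in−Q_out)) = 66.6 × (1.11/3.4688)^(0.90196) = 23.831 kg.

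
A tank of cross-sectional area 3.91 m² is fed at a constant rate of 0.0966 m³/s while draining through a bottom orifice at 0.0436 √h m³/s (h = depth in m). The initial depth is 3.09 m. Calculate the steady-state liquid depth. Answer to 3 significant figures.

4.91 m

Mass balance (ρ constant): A dh/dt = Q_in − 0.0436 √h. At steady state dh/dt = 0:
Q_in = 0.0436 √h_ss ⇒ √h_ss = 0.0966/0.0436 = 2.2156.
h_ss = 2.2156² = 4.9089 m. (Since h₀ = 3.09 m < h_ss, the level will rise toward this value.)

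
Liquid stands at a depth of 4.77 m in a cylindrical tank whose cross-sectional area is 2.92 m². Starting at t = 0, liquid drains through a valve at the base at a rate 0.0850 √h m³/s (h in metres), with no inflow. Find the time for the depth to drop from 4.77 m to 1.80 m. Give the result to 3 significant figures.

57.9 s

Volume balance on the tank: A dh/dt = −0.0850 √h.
Separate and integrate: 2(√h − √h₀) = −(0.0850/A) t.
t = 2A(√h₀ − √h)/0.0850 = 2·2.92·(√4.77 − √1.80)/0.0850
  = 5.8400 × (2.1840 − 1.3416) / 0.0850 = 57.877 s.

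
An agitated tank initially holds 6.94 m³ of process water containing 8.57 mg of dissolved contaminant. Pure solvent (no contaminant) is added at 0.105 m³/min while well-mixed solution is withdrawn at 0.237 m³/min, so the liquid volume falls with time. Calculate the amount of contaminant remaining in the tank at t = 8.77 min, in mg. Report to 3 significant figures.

6.18 mg

Let m(t) be the amount of contaminant. Volume: V(t) = V₀ + (Q_in − Q_out) t = 6.94 − 0.13200 t; V(8.77) = 5.7824 m³.
Species balance (pure solvent in): dm/dt = −Q_out · m/V(t).
Separate: dm/m = −Q_out dt/V(t) ⇒ ln(m/m₀) = −(Q_out/(Q_in−Q_out)) ln(V/V₀).
m = m₀ (V₀/V)^(Q_out/(Q_in−Q_out)) = 8.57 × (6.94/5.7824)^(-1.7955) = 6.1757 mg.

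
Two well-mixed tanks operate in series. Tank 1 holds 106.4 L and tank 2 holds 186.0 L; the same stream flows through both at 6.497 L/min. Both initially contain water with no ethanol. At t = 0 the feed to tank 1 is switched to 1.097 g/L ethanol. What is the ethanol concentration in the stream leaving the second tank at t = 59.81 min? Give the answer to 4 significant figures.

Time constants: τᵢ = Vᵢ/Q for each well-mixed tank.
τ₁ = 106.4/6.497 = 16.3768 min; τ₂ = 186.0/6.497 = 28.6286 min.
Solving the cascade with C₁(0)=C₂(0)=0 gives C₂(t) = C_in[1 − (τ₁ e^(−t/τ₁) − τ₂ e^(−t/τ₂))/(τ₁ − τ₂)].
At t = 59.81: e^(−t/τ₁) = 0.0259361, e^(−t/τ₂) = 0.123790.
C₂ = 1.097·[1 − (16.3768·0.0259361 − 28.6286·0.123790)/(-12.2518)] = 1.097·0.745411 = 0.817715 g/L.

0.8177 g/L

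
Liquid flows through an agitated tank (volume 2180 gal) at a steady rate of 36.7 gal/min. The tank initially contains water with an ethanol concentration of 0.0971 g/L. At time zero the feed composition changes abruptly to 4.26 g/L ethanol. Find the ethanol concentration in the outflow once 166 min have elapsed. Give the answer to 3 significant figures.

Unsteady species balance (constant V, well mixed): V dC/dt = Q(C_in − C).
Time constant τ = V/Q = 2180/36.7 = 59.401 min.
Solution: C(t) = C_in + (C₀ − C_in) e^(−t/τ).
C(166) = 4.26 + (0.0971 − 4.26)·e^(−166/59.401) = 4.26 + (-4.1629)·0.061140 = 4.0055 g/L.

4.01 g/L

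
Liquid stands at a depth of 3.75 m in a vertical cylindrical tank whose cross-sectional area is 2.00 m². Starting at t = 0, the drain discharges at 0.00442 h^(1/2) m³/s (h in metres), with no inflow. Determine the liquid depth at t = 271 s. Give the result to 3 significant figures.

A dh/dt = −Q_out = −0.00442 √h.
Separate and integrate: 2(√h − √h₀) = −(0.00442/A) t.
√h = √3.75 − 0.00442·271/(2·2.00) = 1.9365 − 0.29946 = 1.6370.
h = 1.6370² = 2.6799 m.

2.68 m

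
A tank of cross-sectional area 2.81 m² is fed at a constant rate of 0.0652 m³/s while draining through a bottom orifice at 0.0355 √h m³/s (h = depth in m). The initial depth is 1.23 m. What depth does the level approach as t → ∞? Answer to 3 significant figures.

3.37 m

Unsteady balance on liquid volume: A dh/dt = Q_in − 0.0355 √h. At steady state dh/dt = 0:
Q_in = 0.0355 √h_ss ⇒ √h_ss = 0.0652/0.0355 = 1.8366.
h_ss = 1.8366² = 3.3732 m. (Since h₀ = 1.23 m < h_ss, the level will rise toward this value.)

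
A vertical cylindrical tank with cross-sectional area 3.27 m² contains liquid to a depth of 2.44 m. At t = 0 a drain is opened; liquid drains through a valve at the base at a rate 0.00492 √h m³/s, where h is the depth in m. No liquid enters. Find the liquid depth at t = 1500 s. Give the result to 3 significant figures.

Accumulation of liquid (constant cross-section A): A dh/dt = −0.00492 √h.
This is separable: 2 d(√h)/dt = −0.00492/A, so √h = √h₀ − (0.00492/(2A)) t.
√h = √2.44 − 0.00492·1500/(2·3.27) = 1.5620 − 1.1284 = 0.43361.
h = 0.43361² = 0.18802 m.

0.188 m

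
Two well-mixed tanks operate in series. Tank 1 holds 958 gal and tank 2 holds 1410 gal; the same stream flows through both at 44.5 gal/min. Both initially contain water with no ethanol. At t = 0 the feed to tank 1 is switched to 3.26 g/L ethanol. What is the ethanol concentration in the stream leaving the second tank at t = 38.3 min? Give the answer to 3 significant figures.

1.39 g/L

Species balance on tank i: dCᵢ/dt = (Cᵢ₋₁ − Cᵢ)/τᵢ with τᵢ = Vᵢ/Q.
τ₁ = 958/44.5 = 21.528 min; τ₂ = 1410/44.5 = 31.685 min.
Tank 1: C₁ = C_in(1 − e^(−t/τ₁)). Tank 2 (τ₁ ≠ τ₂): C₂ = C_in[1 − (τ₁ e^(−t/τ₁) − τ₂ e^(−t/τ₂))/(τ₁ − τ₂)].
At t = 38.3: e^(−t/τ₁) = 0.16879, e^(−t/τ₂) = 0.29857.
C₂ = 3.26·[1 − (21.528·0.16879 − 31.685·0.29857)/(-10.157)] = 3.26·0.42638 = 1.3900 g/L.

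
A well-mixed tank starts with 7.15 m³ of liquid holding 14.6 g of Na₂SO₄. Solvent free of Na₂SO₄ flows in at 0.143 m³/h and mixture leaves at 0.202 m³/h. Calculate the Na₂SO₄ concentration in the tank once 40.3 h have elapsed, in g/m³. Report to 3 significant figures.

0.766 g/m³

Let m(t) be the amount of Na₂SO₄. Volume: V(t) = V₀ + (Q_in − Q_out) t = 7.15 − 0.059000 t; V(40.3) = 4.7723 m³.
No Na₂SO₄ enters, so dm/dt = −Q_out · (m/V).
Separate: dm/m = −Q_out dt/V(t) ⇒ ln(m/m₀) = −(Q_out/(Q_in−Q_out)) ln(V/V₀).
m = m₀ (V₀/V)^(Q_out/(Q_in−Q_out)) = 14.6 × (7.15/4.7723)^(-3.4237) = 3.6578 g.
C = m/V = 3.6578/4.7723 = 0.76647 g/m³.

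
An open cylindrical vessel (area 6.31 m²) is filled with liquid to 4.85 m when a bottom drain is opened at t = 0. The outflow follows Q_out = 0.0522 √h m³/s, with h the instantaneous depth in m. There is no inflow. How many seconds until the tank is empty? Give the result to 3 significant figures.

532 s

With no inflow, A dh/dt = −0.0522 √h.
This is separable: 2 d(√h)/dt = −0.0522/A, so √h = √h₀ − (0.0522/(2A)) t.
Set h = 0: 2√h₀ = (0.0522/A) t_empty ⇒ t_empty = 2A√h₀/0.0522.
t_empty = 2·6.31·√4.85/0.0522 = 12.620·2.2023/0.0522 = 532.43 s.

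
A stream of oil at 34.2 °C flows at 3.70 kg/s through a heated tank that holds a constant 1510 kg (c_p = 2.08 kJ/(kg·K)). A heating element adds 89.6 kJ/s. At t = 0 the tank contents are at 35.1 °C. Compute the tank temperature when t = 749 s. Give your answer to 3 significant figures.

Heat balance on the well-mixed liquid: M c_p dT/dt = ṁ c_p (T_in − T) + 89.6.
τ = M/ṁ = 408.11 s; T_ss = T_in + Q̇/(ṁ c_p) = 34.2 + 89.6/(3.70·2.08) = 45.842 °C.
T approaches T_ss exponentially: T(t) = T_ss + (T₀ − T_ss) e^(−t/τ).
T(749) = 45.842 + (-10.742)·e^(−749/408.11) = 45.842 + (-10.742)·0.15957 = 44.128 °C.

44.1 °C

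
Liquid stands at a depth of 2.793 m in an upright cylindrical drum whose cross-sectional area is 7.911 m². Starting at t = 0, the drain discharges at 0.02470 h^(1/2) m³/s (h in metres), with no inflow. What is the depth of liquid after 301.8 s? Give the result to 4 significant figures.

1.440 m

Volume balance on the tank: A dh/dt = −0.02470 √h.
This is separable: 2 d(√h)/dt = −0.02470/A, so √h = √h₀ − (0.02470/(2A)) t.
√h = √2.793 − 0.02470·301.8/(2·7.911) = 1.67123 − 0.471145 = 1.20008.
h = 1.20008² = 1.44020 m.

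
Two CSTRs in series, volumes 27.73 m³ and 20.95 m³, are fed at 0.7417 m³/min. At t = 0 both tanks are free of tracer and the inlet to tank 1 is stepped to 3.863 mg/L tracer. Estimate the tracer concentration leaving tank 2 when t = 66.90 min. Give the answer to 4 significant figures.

2.341 mg/L

Time constants: τᵢ = Vᵢ/Q for each well-mixed tank.
τ₁ = 27.73/0.7417 = 37.3871 min; τ₂ = 20.95/0.7417 = 28.2459 min.
Tank 1: C₁ = C_in(1 − e^(−t/τ₁)). Tank 2 (τ₁ ≠ τ₂): C₂ = C_in[1 − (τ₁ e^(−t/τ₁) − τ₂ e^(−t/τ₂))/(τ₁ − τ₂)].
At t = 66.90: e^(−t/τ₁) = 0.167062, e^(−t/τ₂) = 0.0936226.
C₂ = 3.863·[1 − (37.3871·0.167062 − 28.2459·0.0936226)/(9.14116)] = 3.863·0.606011 = 2.34102 mg/L.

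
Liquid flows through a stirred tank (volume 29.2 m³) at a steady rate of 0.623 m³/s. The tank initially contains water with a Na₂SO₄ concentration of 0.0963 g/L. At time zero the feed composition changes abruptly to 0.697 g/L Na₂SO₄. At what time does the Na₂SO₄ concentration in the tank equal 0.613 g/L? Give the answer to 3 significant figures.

Mass balance on the solute (V constant): V dC/dt = Q(C_in − C), so τ = V/Q = 46.870 s.
C(t) = C_in + (C₀ − C_in) e^(−t/τ). Set C = 0.613 and solve for t:
e^(−t/τ) = (C − C_in)/(C₀ − C_in) = (0.613 − 0.697)/(0.0963 − 0.697) = 0.13984
t = −τ ln(…) = 46.870 × 1.9673 = 92.206 s.

92.2 s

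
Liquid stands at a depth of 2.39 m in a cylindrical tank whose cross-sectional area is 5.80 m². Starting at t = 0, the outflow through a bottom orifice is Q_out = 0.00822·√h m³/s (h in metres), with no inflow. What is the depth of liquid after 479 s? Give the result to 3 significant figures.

1.46 m

A dh/dt = −Q_out = −0.00822 √h.
Separate and integrate: 2(√h − √h₀) = −(0.00822/A) t.
√h = √2.39 − 0.00822·479/(2·5.80) = 1.5460 − 0.33943 = 1.2065.
h = 1.2065² = 1.4557 m.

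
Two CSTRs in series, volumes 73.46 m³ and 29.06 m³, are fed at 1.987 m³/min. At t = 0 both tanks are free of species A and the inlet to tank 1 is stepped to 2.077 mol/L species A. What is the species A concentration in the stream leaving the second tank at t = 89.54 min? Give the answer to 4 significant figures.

Species balance on tank i: dCᵢ/dt = (Cᵢ₋₁ − Cᵢ)/τᵢ with τᵢ = Vᵢ/Q.
τ₁ = 73.46/1.987 = 36.9703 min; τ₂ = 29.06/1.987 = 14.6251 min.
Tank 1: C₁ = C_in(1 − e^(−t/τ₁)). Tank 2 (τ₁ ≠ τ₂): C₂ = C_in[1 − (τ₁ e^(−t/τ₁) − τ₂ e^(−t/τ₂))/(τ₁ − τ₂)].
At t = 89.54: e^(−t/τ₁) = 0.0887490, e^(−t/τ₂) = 0.00219326.
C₂ = 2.077·[1 − (36.9703·0.0887490 − 14.6251·0.00219326)/(22.3452)] = 2.077·0.854600 = 1.77500 mol/L.

1.775 mol/L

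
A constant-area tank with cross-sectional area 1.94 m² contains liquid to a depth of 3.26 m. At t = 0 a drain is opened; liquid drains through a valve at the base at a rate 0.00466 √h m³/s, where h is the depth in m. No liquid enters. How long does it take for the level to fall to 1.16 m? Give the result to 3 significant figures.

607 s

A dh/dt = −Q_out = −0.00466 √h.
Separate and integrate: 2(√h − √h₀) = −(0.00466/A) t.
t = 2A(√h₀ − √h)/0.00466 = 2·1.94·(√3.26 − √1.16)/0.00466
  = 3.8800 × (1.8055 − 1.0770) / 0.00466 = 606.57 s.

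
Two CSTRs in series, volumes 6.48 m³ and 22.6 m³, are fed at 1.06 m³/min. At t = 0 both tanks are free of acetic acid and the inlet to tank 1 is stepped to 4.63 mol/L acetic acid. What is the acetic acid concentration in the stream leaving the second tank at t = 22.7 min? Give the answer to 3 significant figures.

2.44 mol/L

Each tank obeys Vᵢ dCᵢ/dt = Q(Cᵢ₋₁ − Cᵢ), so τᵢ = Vᵢ/Q.
τ₁ = 6.48/1.06 = 6.1132 min; τ₂ = 22.6/1.06 = 21.321 min.
Tank 1: C₁ = C_in(1 − e^(−t/τ₁)). Tank 2 (τ₁ ≠ τ₂): C₂ = C_in[1 − (τ₁ e^(−t/τ₁) − τ₂ e^(−t/τ₂))/(τ₁ − τ₂)].
At t = 22.7: e^(−t/τ₁) = 0.024398, e^(−t/τ₂) = 0.34483.
C₂ = 4.63·[1 − (6.1132·0.024398 − 21.321·0.34483)/(-15.208)] = 4.63·0.52635 = 2.4370 mol/L.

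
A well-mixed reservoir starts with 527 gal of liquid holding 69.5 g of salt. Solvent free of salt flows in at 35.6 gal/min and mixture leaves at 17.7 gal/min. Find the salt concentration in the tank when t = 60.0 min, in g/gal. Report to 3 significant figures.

0.0145 g/gal

Total volume: dV/dt = Q_in − Q_out = 17.900 gal/min, so V(t) = 527 + 17.900 t and V(60.0) = 1601.0 gal.
No salt enters, so dm/dt = −Q_out · (m/V).
Separate: dm/m = −Q_out dt/V(t) ⇒ ln(m/m₀) = −(Q_out/(Q_in−Q_out)) ln(V/V₀).
m = m₀ (V₀/V)^(Q_out/(Q_in−Q_out)) = 69.5 × (527/1601.0)^(0.98883) = 23.163 g.
C = m/V = 23.163/1601.0 = 0.014468 g/gal.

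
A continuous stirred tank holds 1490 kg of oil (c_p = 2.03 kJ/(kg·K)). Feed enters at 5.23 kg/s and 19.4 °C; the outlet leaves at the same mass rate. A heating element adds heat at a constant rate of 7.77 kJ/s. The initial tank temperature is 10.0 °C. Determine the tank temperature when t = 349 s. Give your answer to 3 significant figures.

M c_p dT/dt = ṁ c_p (T_in − T) + Q̇.
Rearrange: dT/dt = (T_ss − T)/τ with τ = M/ṁ = 284.89 s and T_ss = T_in + Q̇/(ṁ c_p) = 20.132 °C.
T approaches T_ss exponentially: T(t) = T_ss + (T₀ − T_ss) e^(−t/τ).
T(349) = 20.132 + (-10.132)·e^(−349/284.89) = 20.132 + (-10.132)·0.29375 = 17.156 °C.

17.2 °C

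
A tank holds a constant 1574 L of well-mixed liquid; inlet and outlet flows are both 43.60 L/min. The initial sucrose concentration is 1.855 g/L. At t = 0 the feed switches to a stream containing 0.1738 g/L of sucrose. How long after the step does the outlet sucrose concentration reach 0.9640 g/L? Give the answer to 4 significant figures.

27.26 min

Species balance: V dC/dt = Q(C_in − C) ⇒ τ = V/Q = 36.1009 min.
C(t) = C_in + (C₀ − C_in) e^(−t/τ). Set C = 0.9640 and solve for t:
e^(−t/τ) = (C − C_in)/(C₀ − C_in) = (0.9640 − 0.1738)/(1.855 − 0.1738) = 0.470021
t = −τ ln(…) = 36.1009 × 0.754977 = 27.2554 min.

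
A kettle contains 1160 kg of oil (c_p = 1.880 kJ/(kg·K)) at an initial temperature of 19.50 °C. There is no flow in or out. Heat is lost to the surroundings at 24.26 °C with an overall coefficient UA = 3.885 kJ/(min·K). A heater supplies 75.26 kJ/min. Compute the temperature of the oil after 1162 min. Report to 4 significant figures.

M c_p dT/dt = −UA(T − T_amb) + Q̇.
dT/dt = (T_ss − T)/τ with T_ss = T_amb + Q̇/UA = 24.26 + 75.26/3.885 = 43.6319 °C, τ = M c_p/UA = 1160·1.880/3.885 = 561.338 min.
Integrating: T(t) = T_ss + (T₀ − T_ss) e^(−t/τ).
T(1162) = 43.6319 + (-24.1319)·0.126179 = 40.5870 °C.

40.59 °C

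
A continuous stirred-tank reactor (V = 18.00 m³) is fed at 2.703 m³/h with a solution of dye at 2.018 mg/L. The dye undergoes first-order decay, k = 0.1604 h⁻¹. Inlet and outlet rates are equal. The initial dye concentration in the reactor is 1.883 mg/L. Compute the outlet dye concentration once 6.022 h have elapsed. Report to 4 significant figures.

V dC/dt = Q(C_in − C) − k V C.
This is linear with rate a = Q/V + k = 0.310567 h⁻¹.
C_ss = Q C_in/(Q + kV) = 0.975753 mg/L; C(t) = C_ss + (C₀ − C_ss) e^(−a t).
C(6.022) = 0.975753 + (0.907247)·e^(−0.310567·6.022) = 0.975753 + (0.907247)·0.154088 = 1.11555 mg/L.

1.116 mg/L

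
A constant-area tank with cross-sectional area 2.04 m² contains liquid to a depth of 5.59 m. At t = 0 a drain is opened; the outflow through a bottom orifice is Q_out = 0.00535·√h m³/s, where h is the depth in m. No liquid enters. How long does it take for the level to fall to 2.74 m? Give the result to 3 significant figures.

A dh/dt = −Q_out = −0.00535 √h.
Separate and integrate: 2(√h − √h₀) = −(0.00535/A) t.
t = 2A(√h₀ − √h)/0.00535 = 2·2.04·(√5.59 − √2.74)/0.00535
  = 4.0800 × (2.3643 − 1.6553) / 0.00535 = 540.71 s.

541 s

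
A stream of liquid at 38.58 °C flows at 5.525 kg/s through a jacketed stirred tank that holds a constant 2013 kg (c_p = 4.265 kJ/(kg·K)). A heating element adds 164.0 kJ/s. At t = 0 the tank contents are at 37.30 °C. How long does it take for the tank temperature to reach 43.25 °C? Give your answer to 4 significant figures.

466.6 s

Unsteady energy balance on the tank contents: M c_p dT/dt = ṁ c_p (T_in − T) + 164.0.
τ = M/ṁ = 364.344 s; T_ss = T_in + Q̇/(ṁ c_p) = 45.5397 °C.
T(t) = T_ss + (T₀ − T_ss) e^(−t/τ). Set T = 43.25:
e^(−t/τ) = (43.25 − 45.5397)/(37.30 − 45.5397) = 0.277889
t = −364.344 · ln(0.277889) = 466.554 s.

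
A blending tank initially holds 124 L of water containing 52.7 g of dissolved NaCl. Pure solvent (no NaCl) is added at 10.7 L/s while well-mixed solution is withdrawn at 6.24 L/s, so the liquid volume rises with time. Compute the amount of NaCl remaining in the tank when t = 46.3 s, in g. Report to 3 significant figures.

13.4 g

Let m(t) be the amount of NaCl. Volume: V(t) = V₀ + (Q_in − Q_out) t = 124 + 4.4600 t; V(46.3) = 330.50 L.
No NaCl enters, so dm/dt = −Q_out · (m/V).
Separate: dm/m = −Q_out dt/V(t) ⇒ ln(m/m₀) = −(Q_out/(Q_in−Q_out)) ln(V/V₀).
m = m₀ (V₀/V)^(Q_out/(Q_in−Q_out)) = 52.7 × (124/330.50)^(1.3991) = 13.370 g.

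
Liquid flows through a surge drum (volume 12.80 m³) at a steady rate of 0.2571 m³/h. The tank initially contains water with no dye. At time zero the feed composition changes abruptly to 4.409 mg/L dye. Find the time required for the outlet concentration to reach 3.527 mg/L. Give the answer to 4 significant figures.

Mass balance on the solute (V constant): V dC/dt = Q(C_in − C), so τ = V/Q = 49.7861 h.
C(t) = C_in + (C₀ − C_in) e^(−t/τ). Set C = 3.527 and solve for t:
e^(−t/τ) = (C − C_in)/(C₀ − C_in) = (3.527 − 4.409)/(0 − 4.409) = 0.200045
t = −τ ln(…) = 49.7861 × 1.60921 = 80.1163 h.

80.12 h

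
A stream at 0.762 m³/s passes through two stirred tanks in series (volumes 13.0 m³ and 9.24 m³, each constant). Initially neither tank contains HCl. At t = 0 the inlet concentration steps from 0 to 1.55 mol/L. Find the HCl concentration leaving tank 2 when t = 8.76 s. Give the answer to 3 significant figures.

0.193 mol/L

Species balance on tank i: dCᵢ/dt = (Cᵢ₋₁ − Cᵢ)/τᵢ with τᵢ = Vᵢ/Q.
τ₁ = 13.0/0.762 = 17.060 s; τ₂ = 9.24/0.762 = 12.126 s.
Tank 1: C₁ = C_in(1 − e^(−t/τ₁)). Tank 2 (τ₁ ≠ τ₂): C₂ = C_in[1 − (τ₁ e^(−t/τ₁) − τ₂ e^(−t/τ₂))/(τ₁ − τ₂)].
At t = 8.76: e^(−t/τ₁) = 0.59842, e^(−t/τ₂) = 0.48558.
C₂ = 1.55·[1 − (17.060·0.59842 − 12.126·0.48558)/(4.9344)] = 1.55·0.12429 = 0.19266 mol/L.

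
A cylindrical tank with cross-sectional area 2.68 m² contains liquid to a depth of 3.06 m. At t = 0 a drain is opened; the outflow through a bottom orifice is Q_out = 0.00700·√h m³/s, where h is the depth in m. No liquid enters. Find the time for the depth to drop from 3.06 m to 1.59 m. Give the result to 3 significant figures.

374 s

A dh/dt = −Q_out = −0.00700 √h.
Separate and integrate: 2(√h − √h₀) = −(0.00700/A) t.
t = 2A(√h₀ − √h)/0.00700 = 2·2.68·(√3.06 − √1.59)/0.00700
  = 5.3600 × (1.7493 − 1.2610) / 0.00700 = 373.92 s.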